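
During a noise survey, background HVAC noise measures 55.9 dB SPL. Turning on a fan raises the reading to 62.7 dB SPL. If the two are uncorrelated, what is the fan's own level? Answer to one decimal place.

61.7 dB SPL

Subtract intensities: L_src = 10·log₁₀(10^(L_total/10) − 10^(L_bg/10)).
L_src = 10·log₁₀(10^(62.7/10) − 10^(55.9/10)) = 10·log₁₀(1473000) = 61.7 dB SPL.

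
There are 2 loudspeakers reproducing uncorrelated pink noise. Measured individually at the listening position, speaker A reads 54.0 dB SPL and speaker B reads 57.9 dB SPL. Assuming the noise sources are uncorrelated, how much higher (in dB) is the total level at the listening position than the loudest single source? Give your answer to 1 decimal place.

1.5 dB

Add the sources as powers (linear), then convert back to dB:
L_total = 10·log₁₀(10^(54.0/10) + 10^(57.9/10)) = 59.38 dB SPL.
Excess over the loudest (57.9 dB): 59.38 − 57.9 = 1.5 dB.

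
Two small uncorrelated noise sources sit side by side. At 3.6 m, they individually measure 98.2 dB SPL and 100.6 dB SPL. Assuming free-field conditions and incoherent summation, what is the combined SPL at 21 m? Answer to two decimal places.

87.26 dB SPL

Combined at 3.6 m: 10·log₁₀(10^(98.2/10)+10^(100.6/10)) = 102.574 dB SPL.
Then apply −20·log₁₀(21/3.6) = -15.318 dB → 87.26 dB SPL.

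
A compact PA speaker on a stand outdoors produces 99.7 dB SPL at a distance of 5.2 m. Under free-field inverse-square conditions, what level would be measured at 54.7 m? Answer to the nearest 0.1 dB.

Inverse-square spreading gives ΔL = −20·log₁₀(d₂/d₁).
ΔL = −20·log₁₀(54.7/5.2) = -20.44 dB, so L₂ = 99.7 + (-20.44) = 79.3 dB SPL.

79.3 dB SPL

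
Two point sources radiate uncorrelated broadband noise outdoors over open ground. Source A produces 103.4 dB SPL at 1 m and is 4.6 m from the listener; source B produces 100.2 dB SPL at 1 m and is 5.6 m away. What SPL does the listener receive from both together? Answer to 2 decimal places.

At the listener: L_A = 103.4 − 20·log₁₀(4.6) = 90.145 dB; L_B = 100.2 − 20·log₁₀(5.6) = 85.236 dB.
Combined: 10·log₁₀(10^(90.145/10)+10^(85.236/10)) = 91.36 dB SPL.

91.36 dB SPL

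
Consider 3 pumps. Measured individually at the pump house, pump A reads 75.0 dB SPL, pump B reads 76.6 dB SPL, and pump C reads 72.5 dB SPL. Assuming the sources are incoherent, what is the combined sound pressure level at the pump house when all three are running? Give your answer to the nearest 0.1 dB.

79.8 dB SPL

Add the sources as powers (linear), then convert back to dB:
L_total = 10·log₁₀(10^(75.0/10) + 10^(76.6/10) + 10^(72.5/10)) = 10·log₁₀(95110000) = 79.8 dB SPL.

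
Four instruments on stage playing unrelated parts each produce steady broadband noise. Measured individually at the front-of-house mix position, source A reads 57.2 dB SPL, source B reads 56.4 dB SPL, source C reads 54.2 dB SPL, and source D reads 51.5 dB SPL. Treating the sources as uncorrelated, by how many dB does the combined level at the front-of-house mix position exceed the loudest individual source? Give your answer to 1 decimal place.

4.2 dB

Incoherent sources sum as intensities:
L_total = 10·log₁₀(10^(57.2/10) + 10^(56.4/10) + 10^(54.2/10) + 10^(51.5/10)) = 61.35 dB SPL.
Excess over the loudest (57.2 dB): 61.35 − 57.2 = 4.2 dB.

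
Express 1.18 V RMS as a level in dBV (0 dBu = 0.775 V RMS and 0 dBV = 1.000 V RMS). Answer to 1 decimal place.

dBV = 20·log₁₀(V / 1.000 V).
20·log₁₀(1.18/1.000) = +1.4 dBV.

+1.4 dBV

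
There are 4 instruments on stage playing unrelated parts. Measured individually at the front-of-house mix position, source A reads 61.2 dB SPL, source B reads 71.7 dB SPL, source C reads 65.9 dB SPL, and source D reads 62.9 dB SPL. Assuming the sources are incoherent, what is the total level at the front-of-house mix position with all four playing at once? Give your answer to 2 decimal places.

73.41 dB SPL

Add the sources as powers (linear), then convert back to dB:
L_total = 10·log₁₀(10^(61.2/10) + 10^(71.7/10) + 10^(65.9/10) + 10^(62.9/10)) = 10·log₁₀(21950000) = 73.41 dB SPL.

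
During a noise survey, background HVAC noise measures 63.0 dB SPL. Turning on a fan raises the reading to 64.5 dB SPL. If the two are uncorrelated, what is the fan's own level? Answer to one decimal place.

59.2 dB SPL

Subtract intensities: L_src = 10·log₁₀(10^(L_total/10) − 10^(L_bg/10)).
L_src = 10·log₁₀(10^(64.5/10) − 10^(63.0/10)) = 10·log₁₀(823100) = 59.2 dB SPL.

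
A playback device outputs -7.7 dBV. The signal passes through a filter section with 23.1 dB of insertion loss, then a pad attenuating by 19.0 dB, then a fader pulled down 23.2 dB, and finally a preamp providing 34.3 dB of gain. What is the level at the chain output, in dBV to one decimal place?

-38.7 dBV

In dB, series stages simply add:
-7.7 − 23.1 − 19.0 − 23.2 + 34.3 = -38.7 dBV.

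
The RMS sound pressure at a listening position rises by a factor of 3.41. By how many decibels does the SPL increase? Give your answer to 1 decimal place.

10.7 dB

SPL change from a pressure ratio uses the 20·log₁₀ form:
20·log₁₀(3.41) = 10.7 dB.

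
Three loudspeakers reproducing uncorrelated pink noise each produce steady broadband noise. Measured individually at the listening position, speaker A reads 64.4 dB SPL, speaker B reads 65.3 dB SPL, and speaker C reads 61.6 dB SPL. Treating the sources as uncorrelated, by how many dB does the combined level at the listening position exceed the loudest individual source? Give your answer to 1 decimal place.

3.5 dB

Uncorrelated sources add in intensity (power), not in dB.
L_total = 10·log₁₀(10^(64.4/10) + 10^(65.3/10) + 10^(61.6/10)) = 68.80 dB SPL.
Excess over the loudest (65.3 dB): 68.80 − 65.3 = 3.5 dB.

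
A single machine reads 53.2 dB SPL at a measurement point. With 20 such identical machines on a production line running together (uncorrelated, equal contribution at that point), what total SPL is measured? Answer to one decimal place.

66.2 dB SPL

20 equal incoherent sources raise the level by 10·log₁₀(20) = 13.01 dB.
L_total = 53.2 + 13.01 = 66.2 dB SPL.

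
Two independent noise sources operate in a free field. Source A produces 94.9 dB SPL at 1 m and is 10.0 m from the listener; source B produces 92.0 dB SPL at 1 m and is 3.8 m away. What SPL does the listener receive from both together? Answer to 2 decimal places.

81.48 dB SPL

At the listener: L_A = 94.9 − 20·log₁₀(10.0) = 74.900 dB; L_B = 92.0 − 20·log₁₀(3.8) = 80.404 dB.
Combined: 10·log₁₀(10^(74.900/10)+10^(80.404/10)) = 81.48 dB SPL.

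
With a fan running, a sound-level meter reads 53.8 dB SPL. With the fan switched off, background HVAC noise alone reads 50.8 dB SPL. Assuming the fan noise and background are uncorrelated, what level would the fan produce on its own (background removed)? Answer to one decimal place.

50.8 dB SPL

Background correction is a power subtraction:
L_src = 10·log₁₀(10^(53.8/10) − 10^(50.8/10)) = 10·log₁₀(119700) = 50.8 dB SPL.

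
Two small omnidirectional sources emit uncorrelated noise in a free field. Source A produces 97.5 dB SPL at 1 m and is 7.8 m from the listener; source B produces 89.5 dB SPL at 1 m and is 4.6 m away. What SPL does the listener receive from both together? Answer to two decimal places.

At the listener: L_A = 97.5 − 20·log₁₀(7.8) = 79.658 dB; L_B = 89.5 − 20·log₁₀(4.6) = 76.245 dB.
Combined: 10·log₁₀(10^(79.658/10)+10^(76.245/10)) = 81.29 dB SPL.

81.29 dB SPL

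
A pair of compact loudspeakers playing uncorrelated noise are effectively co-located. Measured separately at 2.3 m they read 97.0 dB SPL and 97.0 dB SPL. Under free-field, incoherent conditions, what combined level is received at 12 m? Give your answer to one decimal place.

Combined at 2.3 m: 10·log₁₀(10^(97.0/10)+10^(97.0/10)) = 100.01 dB SPL.
Then apply −20·log₁₀(12/2.3) = -14.35 dB → 85.7 dB SPL.

85.7 dB SPL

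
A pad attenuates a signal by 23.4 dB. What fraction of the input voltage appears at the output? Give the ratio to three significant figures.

0.0676

Voltage ratio = 10^(dB/20).
10^(-23.4/20) = 10^(-1.170) = 0.0676.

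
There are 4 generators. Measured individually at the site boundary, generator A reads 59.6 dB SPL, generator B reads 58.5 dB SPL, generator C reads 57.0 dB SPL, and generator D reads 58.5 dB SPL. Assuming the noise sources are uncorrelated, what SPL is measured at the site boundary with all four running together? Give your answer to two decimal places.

64.52 dB SPL

Incoherent sources sum as intensities:
L_total = 10·log₁₀(10^(59.6/10) + 10^(58.5/10) + 10^(57.0/10) + 10^(58.5/10)) = 10·log₁₀(2829000) = 64.52 dB SPL.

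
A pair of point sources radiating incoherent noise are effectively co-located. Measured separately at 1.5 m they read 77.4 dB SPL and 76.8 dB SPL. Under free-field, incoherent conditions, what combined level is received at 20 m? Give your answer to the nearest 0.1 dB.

Combined at 1.5 m: 10·log₁₀(10^(77.4/10)+10^(76.8/10)) = 80.12 dB SPL.
Then apply −20·log₁₀(20/1.5) = -22.50 dB → 57.6 dB SPL.

57.6 dB SPL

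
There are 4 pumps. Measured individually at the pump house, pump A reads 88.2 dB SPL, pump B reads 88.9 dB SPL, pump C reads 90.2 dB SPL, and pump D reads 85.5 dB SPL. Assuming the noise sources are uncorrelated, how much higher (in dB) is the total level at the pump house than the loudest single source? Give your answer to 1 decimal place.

Uncorrelated sources add in intensity (power), not in dB.
L_total = 10·log₁₀(10^(88.2/10) + 10^(88.9/10) + 10^(90.2/10) + 10^(85.5/10)) = 94.53 dB SPL.
Excess over the loudest (90.2 dB): 94.53 − 90.2 = 4.3 dB.

4.3 dB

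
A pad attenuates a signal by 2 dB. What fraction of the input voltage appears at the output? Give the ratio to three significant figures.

Voltage ratio = 10^(dB/20).
10^(-2/20) = 10^(-0.1000) = 0.794.

0.794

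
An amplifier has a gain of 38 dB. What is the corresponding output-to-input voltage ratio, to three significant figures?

Voltage ratio = 10^(dB/20).
10^(38/20) = 10^(1.900) = 79.4.

79.4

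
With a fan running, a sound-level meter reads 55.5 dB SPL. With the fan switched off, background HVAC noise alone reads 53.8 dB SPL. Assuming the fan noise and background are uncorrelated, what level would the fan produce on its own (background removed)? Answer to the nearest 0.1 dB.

50.6 dB SPL

Remove the background by subtracting linear intensities:
L_src = 10·log₁₀(10^(55.5/10) − 10^(53.8/10)) = 10·log₁₀(114900) = 50.6 dB SPL.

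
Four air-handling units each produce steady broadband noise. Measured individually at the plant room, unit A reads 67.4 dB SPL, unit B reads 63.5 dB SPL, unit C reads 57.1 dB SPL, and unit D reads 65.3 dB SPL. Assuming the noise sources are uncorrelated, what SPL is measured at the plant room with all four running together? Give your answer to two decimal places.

Uncorrelated sources add in intensity (power), not in dB.
L_total = 10·log₁₀(10^(67.4/10) + 10^(63.5/10) + 10^(57.1/10) + 10^(65.3/10)) = 10·log₁₀(11640000) = 70.66 dB SPL.

70.66 dB SPL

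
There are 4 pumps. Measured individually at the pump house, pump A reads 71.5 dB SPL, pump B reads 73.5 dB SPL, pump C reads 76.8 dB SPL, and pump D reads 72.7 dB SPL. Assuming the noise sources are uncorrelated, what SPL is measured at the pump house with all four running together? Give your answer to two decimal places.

Incoherent sources sum as intensities:
L_total = 10·log₁₀(10^(71.5/10) + 10^(73.5/10) + 10^(76.8/10) + 10^(72.7/10)) = 10·log₁₀(103000000) = 80.13 dB SPL.

80.13 dB SPL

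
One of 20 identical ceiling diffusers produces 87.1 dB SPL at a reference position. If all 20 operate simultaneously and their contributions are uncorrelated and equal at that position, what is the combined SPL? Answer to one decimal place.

100.1 dB SPL

20 equal incoherent sources raise the level by 10·log₁₀(20) = 13.01 dB.
L_total = 87.1 + 13.01 = 100.1 dB SPL.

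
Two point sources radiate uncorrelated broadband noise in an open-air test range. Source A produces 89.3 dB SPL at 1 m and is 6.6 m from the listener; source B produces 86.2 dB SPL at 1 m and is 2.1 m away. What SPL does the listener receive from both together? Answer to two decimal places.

At the listener: L_A = 89.3 − 20·log₁₀(6.6) = 72.909 dB; L_B = 86.2 − 20·log₁₀(2.1) = 79.756 dB.
Combined: 10·log₁₀(10^(72.909/10)+10^(79.756/10)) = 80.57 dB SPL.

80.57 dB SPL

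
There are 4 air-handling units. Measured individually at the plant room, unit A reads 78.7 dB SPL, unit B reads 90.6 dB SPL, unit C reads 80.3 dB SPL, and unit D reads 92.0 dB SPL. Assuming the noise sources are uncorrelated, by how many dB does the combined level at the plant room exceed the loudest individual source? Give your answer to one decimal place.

Uncorrelated sources add in intensity (power), not in dB.
L_total = 10·log₁₀(10^(78.7/10) + 10^(90.6/10) + 10^(80.3/10) + 10^(92.0/10)) = 94.65 dB SPL.
Excess over the loudest (92.0 dB): 94.65 − 92.0 = 2.6 dB.

2.6 dB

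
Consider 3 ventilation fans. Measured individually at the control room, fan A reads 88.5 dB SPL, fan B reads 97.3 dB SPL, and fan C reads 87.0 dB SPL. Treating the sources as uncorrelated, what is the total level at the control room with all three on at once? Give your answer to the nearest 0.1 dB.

98.2 dB SPL

Incoherent sources sum as intensities:
L_total = 10·log₁₀(10^(88.5/10) + 10^(97.3/10) + 10^(87.0/10)) = 10·log₁₀(6579000000) = 98.2 dB SPL.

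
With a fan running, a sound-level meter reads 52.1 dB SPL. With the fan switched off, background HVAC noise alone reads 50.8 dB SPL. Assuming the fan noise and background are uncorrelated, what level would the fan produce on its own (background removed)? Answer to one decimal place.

46.2 dB SPL

Background correction is a power subtraction:
L_src = 10·log₁₀(10^(52.1/10) − 10^(50.8/10)) = 10·log₁₀(41950) = 46.2 dB SPL.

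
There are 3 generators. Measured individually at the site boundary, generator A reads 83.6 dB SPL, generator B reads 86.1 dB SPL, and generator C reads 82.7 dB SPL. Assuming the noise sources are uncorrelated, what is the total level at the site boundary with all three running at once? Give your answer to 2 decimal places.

Uncorrelated sources add in intensity (power), not in dB.
L_total = 10·log₁₀(10^(83.6/10) + 10^(86.1/10) + 10^(82.7/10)) = 10·log₁₀(822700000) = 89.15 dB SPL.

89.15 dB SPL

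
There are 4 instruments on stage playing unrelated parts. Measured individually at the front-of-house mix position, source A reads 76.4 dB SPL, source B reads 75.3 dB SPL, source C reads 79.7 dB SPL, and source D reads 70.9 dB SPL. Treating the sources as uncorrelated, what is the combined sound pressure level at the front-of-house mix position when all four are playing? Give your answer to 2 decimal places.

Add the sources as powers (linear), then convert back to dB:
L_total = 10·log₁₀(10^(76.4/10) + 10^(75.3/10) + 10^(79.7/10) + 10^(70.9/10)) = 10·log₁₀(183200000) = 82.63 dB SPL.

82.63 dB SPL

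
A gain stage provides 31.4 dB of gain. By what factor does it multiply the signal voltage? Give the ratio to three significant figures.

37.2

Voltage ratio = 10^(dB/20).
10^(31.4/20) = 10^(1.570) = 37.2.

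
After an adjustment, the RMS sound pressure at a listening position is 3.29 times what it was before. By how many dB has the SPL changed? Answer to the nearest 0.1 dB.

10.3 dB

SPL change from a pressure ratio uses the 20·log₁₀ form:
20·log₁₀(3.29) = 10.3 dB.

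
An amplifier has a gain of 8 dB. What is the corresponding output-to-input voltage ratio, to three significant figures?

2.51

Voltage ratio = 10^(dB/20).
10^(8/20) = 10^(0.4000) = 2.51.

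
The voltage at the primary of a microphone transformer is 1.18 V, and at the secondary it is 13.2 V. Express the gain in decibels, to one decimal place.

For a voltage ratio, dB = 20·log₁₀(V₂/V₁).
20·log₁₀(13.2/1.18) = 20·log₁₀(11.19) = 21.0 dB.

21.0 dB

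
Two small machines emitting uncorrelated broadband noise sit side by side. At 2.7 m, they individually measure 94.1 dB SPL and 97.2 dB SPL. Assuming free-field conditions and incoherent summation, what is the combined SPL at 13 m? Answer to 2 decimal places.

85.28 dB SPL

Combined at 2.7 m: 10·log₁₀(10^(94.1/10)+10^(97.2/10)) = 98.931 dB SPL.
Then apply −20·log₁₀(13/2.7) = -13.652 dB → 85.28 dB SPL.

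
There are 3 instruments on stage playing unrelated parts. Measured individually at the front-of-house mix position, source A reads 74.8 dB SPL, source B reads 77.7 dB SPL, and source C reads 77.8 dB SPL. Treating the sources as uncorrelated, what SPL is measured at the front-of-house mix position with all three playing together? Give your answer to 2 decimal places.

81.74 dB SPL

Add the sources as powers (linear), then convert back to dB:
L_total = 10·log₁₀(10^(74.8/10) + 10^(77.7/10) + 10^(77.8/10)) = 10·log₁₀(149300000) = 81.74 dB SPL.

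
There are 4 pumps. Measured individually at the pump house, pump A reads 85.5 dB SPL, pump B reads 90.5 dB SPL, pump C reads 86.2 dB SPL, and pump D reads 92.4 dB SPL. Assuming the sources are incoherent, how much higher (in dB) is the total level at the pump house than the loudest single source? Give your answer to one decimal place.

3.2 dB

Add the sources as powers (linear), then convert back to dB:
L_total = 10·log₁₀(10^(85.5/10) + 10^(90.5/10) + 10^(86.2/10) + 10^(92.4/10)) = 95.60 dB SPL.
Excess over the loudest (92.4 dB): 95.60 − 92.4 = 3.2 dB.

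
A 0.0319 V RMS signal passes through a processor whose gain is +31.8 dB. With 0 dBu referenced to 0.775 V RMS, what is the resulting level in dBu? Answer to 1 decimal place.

Input level: 20·log₁₀(0.0319/0.775) = -27.71 dBu.
Output: -27.71 + 31.8 = +4.1 dBu.

+4.1 dBu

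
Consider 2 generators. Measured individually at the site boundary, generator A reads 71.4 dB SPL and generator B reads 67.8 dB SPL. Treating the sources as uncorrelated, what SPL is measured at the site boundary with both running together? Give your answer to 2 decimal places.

72.97 dB SPL

Incoherent sources sum as intensities:
L_total = 10·log₁₀(10^(71.4/10) + 10^(67.8/10)) = 10·log₁₀(19830000) = 72.97 dB SPL.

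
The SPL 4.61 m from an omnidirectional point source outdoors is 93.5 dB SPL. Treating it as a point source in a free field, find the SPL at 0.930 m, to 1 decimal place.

For a point source in a free field, ΔL = −20·log₁₀(d₂/d₁).
ΔL = −20·log₁₀(0.930/4.61) = 13.90 dB, so L₂ = 93.5 + (13.90) = 107.4 dB SPL.

107.4 dB SPL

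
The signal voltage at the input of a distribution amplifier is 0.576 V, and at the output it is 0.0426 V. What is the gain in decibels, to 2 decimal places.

-22.62 dB

For a voltage ratio, dB = 20·log₁₀(V₂/V₁).
20·log₁₀(0.0426/0.576) = 20·log₁₀(0.07396) = -22.62 dB.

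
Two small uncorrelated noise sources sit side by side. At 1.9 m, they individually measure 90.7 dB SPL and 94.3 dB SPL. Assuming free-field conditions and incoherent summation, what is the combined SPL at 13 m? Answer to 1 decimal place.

Combined at 1.9 m: 10·log₁₀(10^(90.7/10)+10^(94.3/10)) = 95.87 dB SPL.
Then apply −20·log₁₀(13/1.9) = -16.70 dB → 79.2 dB SPL.

79.2 dB SPL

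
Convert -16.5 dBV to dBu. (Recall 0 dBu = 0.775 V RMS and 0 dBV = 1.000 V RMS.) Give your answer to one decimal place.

The offset between the scales is 20·log₁₀(0.775/1.000) = −2.214 dB.
So dBu = -16.5 + 2.214 = -14.3 dBu.

-14.3 dBu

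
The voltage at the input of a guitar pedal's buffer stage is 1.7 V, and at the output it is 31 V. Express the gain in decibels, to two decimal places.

25.22 dB

For a voltage ratio, dB = 20·log₁₀(V₂/V₁).
20·log₁₀(31/1.7) = 20·log₁₀(18.24) = 25.22 dB.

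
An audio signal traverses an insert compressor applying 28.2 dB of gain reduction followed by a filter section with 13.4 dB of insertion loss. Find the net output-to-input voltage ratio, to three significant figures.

Net gain = (−28.2) + (−13.4) = -41.6 dB.
Voltage ratio = 10^(-41.6/20) = 0.00832.

0.00832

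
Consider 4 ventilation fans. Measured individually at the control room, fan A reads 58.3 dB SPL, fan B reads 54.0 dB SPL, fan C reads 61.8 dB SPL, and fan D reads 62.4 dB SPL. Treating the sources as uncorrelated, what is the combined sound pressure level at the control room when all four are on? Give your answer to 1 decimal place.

Add the sources as powers (linear), then convert back to dB:
L_total = 10·log₁₀(10^(58.3/10) + 10^(54.0/10) + 10^(61.8/10) + 10^(62.4/10)) = 10·log₁₀(4179000) = 66.2 dB SPL.

66.2 dB SPL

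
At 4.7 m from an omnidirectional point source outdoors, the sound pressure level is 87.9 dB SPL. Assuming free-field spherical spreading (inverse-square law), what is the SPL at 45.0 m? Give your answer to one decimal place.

68.3 dB SPL

Inverse-square spreading gives ΔL = −20·log₁₀(d₂/d₁).
ΔL = −20·log₁₀(45.0/4.7) = -19.62 dB, so L₂ = 87.9 + (-19.62) = 68.3 dB SPL.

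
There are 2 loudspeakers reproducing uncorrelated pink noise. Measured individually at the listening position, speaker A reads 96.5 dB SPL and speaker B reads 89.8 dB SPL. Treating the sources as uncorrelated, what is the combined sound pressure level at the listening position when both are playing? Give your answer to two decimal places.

97.34 dB SPL

Uncorrelated sources add in intensity (power), not in dB.
L_total = 10·log₁₀(10^(96.5/10) + 10^(89.8/10)) = 10·log₁₀(5422000000) = 97.34 dB SPL.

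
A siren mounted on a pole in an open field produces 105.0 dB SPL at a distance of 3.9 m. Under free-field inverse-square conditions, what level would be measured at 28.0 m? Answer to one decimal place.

87.9 dB SPL

Free-field point source: level drops by 20·log₁₀ of the distance ratio.
ΔL = −20·log₁₀(28.0/3.9) = -17.12 dB, so L₂ = 105.0 + (-17.12) = 87.9 dB SPL.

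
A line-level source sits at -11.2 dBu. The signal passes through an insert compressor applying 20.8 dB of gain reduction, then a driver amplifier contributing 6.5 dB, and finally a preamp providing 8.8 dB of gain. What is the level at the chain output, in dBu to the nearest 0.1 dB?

Gain stages sum in dB:
-11.2 − 20.8 + 6.5 + 8.8 = -16.7 dBu.

-16.7 dBu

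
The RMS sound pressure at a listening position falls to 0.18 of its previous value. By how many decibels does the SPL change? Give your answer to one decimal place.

-14.9 dB

Sound pressure is an amplitude quantity: ΔL = 20·log₁₀(p₂/p₁).
20·log₁₀(0.18) = -14.9 dB.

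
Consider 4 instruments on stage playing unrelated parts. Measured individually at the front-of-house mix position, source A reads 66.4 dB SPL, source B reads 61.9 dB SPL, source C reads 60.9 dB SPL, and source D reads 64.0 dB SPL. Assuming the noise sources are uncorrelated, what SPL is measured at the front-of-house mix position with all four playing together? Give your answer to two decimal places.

Uncorrelated sources add in intensity (power), not in dB.
L_total = 10·log₁₀(10^(66.4/10) + 10^(61.9/10) + 10^(60.9/10) + 10^(64.0/10)) = 10·log₁₀(9656000) = 69.85 dB SPL.

69.85 dB SPL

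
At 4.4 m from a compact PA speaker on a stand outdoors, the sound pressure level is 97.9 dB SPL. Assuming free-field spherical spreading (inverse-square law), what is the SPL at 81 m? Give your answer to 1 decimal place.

For a point source in a free field, ΔL = −20·log₁₀(d₂/d₁).
ΔL = −20·log₁₀(81/4.4) = -25.30 dB, so L₂ = 97.9 + (-25.30) = 72.6 dB SPL.

72.6 dB SPL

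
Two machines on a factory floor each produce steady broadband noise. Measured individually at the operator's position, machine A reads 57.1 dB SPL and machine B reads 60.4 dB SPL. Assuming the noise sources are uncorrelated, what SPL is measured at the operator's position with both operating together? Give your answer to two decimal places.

62.07 dB SPL

Incoherent sources sum as intensities:
L_total = 10·log₁₀(10^(57.1/10) + 10^(60.4/10)) = 10·log₁₀(1609000) = 62.07 dB SPL.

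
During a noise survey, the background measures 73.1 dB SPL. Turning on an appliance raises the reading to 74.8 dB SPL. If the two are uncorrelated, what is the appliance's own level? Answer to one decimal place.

69.9 dB SPL

Subtract intensities: L_src = 10·log₁₀(10^(L_total/10) − 10^(L_bg/10)).
L_src = 10·log₁₀(10^(74.8/10) − 10^(73.1/10)) = 10·log₁₀(9782000) = 69.9 dB SPL.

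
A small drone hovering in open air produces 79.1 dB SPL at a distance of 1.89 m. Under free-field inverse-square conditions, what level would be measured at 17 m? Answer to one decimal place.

For a point source in a free field, ΔL = −20·log₁₀(d₂/d₁).
ΔL = −20·log₁₀(17/1.89) = -19.08 dB, so L₂ = 79.1 + (-19.08) = 60.0 dB SPL.

60.0 dB SPL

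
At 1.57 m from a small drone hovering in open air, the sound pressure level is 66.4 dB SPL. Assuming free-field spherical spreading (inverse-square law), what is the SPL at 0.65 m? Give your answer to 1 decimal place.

74.1 dB SPL

Inverse-square spreading gives ΔL = −20·log₁₀(d₂/d₁).
ΔL = −20·log₁₀(0.65/1.57) = 7.66 dB, so L₂ = 66.4 + (7.66) = 74.1 dB SPL.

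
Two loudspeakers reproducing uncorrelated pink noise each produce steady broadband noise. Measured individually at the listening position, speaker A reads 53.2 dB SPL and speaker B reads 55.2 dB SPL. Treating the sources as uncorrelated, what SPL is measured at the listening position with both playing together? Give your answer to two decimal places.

Incoherent sources sum as intensities:
L_total = 10·log₁₀(10^(53.2/10) + 10^(55.2/10)) = 10·log₁₀(540100) = 57.32 dB SPL.

57.32 dB SPL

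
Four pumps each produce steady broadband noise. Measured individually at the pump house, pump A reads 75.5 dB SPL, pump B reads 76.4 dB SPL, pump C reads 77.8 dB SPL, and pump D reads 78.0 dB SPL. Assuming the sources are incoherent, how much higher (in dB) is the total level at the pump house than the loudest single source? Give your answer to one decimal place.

Uncorrelated sources add in intensity (power), not in dB.
L_total = 10·log₁₀(10^(75.5/10) + 10^(76.4/10) + 10^(77.8/10) + 10^(78.0/10)) = 83.06 dB SPL.
Excess over the loudest (78.0 dB): 83.06 − 78.0 = 5.1 dB.

5.1 dB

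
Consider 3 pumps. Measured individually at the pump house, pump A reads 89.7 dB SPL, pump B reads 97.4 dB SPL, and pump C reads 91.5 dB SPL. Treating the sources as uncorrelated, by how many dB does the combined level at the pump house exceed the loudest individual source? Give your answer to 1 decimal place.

1.5 dB

Uncorrelated sources add in intensity (power), not in dB.
L_total = 10·log₁₀(10^(89.7/10) + 10^(97.4/10) + 10^(91.5/10)) = 98.94 dB SPL.
Excess over the loudest (97.4 dB): 98.94 − 97.4 = 1.5 dB.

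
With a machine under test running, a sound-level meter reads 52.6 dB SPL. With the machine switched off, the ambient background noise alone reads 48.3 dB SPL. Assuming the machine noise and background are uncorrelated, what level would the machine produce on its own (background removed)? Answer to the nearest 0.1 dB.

50.6 dB SPL

Subtract intensities: L_src = 10·log₁₀(10^(L_total/10) − 10^(L_bg/10)).
L_src = 10·log₁₀(10^(52.6/10) − 10^(48.3/10)) = 10·log₁₀(114400) = 50.6 dB SPL.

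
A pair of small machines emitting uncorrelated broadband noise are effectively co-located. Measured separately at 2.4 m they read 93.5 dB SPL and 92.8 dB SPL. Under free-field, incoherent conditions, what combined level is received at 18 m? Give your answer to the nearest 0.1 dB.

Combined at 2.4 m: 10·log₁₀(10^(93.5/10)+10^(92.8/10)) = 96.17 dB SPL.
Then apply −20·log₁₀(18/2.4) = -17.50 dB → 78.7 dB SPL.

78.7 dB SPL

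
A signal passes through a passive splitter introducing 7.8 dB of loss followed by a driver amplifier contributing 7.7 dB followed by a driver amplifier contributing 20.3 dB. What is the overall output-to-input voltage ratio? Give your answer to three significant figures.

10.2

Net gain = (−7.8) + 7.7 + 20.3 = 20.2 dB.
Voltage ratio = 10^(20.2/20) = 10.2.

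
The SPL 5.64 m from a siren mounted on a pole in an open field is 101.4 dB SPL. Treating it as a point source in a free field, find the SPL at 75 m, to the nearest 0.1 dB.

78.9 dB SPL

Free-field point source: level drops by 20·log₁₀ of the distance ratio.
ΔL = −20·log₁₀(75/5.64) = -22.48 dB, so L₂ = 101.4 + (-22.48) = 78.9 dB SPL.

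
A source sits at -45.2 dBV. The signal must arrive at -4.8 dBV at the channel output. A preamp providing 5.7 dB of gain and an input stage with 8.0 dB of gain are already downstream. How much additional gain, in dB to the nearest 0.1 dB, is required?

The required make-up gain is the shortfall in the dB sum.
G = -4.8 − (-45.2) − 5.7 − 8.0 = 26.7 dB.

26.7 dB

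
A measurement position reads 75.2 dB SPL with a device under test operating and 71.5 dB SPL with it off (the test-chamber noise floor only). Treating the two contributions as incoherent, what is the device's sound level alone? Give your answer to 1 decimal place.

72.8 dB SPL

Remove the background by subtracting linear intensities:
L_src = 10·log₁₀(10^(75.2/10) − 10^(71.5/10)) = 10·log₁₀(18990000) = 72.8 dB SPL.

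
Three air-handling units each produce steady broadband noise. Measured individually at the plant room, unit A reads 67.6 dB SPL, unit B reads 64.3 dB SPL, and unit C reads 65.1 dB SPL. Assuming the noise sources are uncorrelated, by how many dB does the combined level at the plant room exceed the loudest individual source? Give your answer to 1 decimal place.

3.1 dB

Incoherent sources sum as intensities:
L_total = 10·log₁₀(10^(67.6/10) + 10^(64.3/10) + 10^(65.1/10)) = 70.68 dB SPL.
Excess over the loudest (67.6 dB): 70.68 − 67.6 = 3.1 dB.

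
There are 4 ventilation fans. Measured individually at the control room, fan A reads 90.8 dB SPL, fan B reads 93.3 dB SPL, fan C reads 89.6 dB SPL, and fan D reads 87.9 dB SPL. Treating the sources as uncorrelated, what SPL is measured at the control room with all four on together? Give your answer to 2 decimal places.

96.87 dB SPL

Uncorrelated sources add in intensity (power), not in dB.
L_total = 10·log₁₀(10^(90.8/10) + 10^(93.3/10) + 10^(89.6/10) + 10^(87.9/10)) = 10·log₁₀(4869000000) = 96.87 dB SPL.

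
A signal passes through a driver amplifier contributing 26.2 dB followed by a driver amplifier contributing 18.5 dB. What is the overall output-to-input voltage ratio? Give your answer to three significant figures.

172

Net gain = 26.2 + 18.5 = 44.7 dB.
Voltage ratio = 10^(44.7/20) = 172.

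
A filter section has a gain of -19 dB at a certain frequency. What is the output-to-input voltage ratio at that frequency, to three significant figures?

Voltage ratio = 10^(dB/20).
10^(-19/20) = 10^(-0.9500) = 0.112.

0.112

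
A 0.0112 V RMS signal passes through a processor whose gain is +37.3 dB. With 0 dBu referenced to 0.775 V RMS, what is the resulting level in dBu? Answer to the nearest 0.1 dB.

Input level: 20·log₁₀(0.0112/0.775) = -36.80 dBu.
Output: -36.80 + 37.3 = +0.5 dBu.

+0.5 dBu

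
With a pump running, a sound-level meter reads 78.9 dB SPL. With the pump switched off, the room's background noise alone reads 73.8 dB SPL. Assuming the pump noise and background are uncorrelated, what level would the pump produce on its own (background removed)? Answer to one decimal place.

77.3 dB SPL

Background correction is a power subtraction:
L_src = 10·log₁₀(10^(78.9/10) − 10^(73.8/10)) = 10·log₁₀(53640000) = 77.3 dB SPL.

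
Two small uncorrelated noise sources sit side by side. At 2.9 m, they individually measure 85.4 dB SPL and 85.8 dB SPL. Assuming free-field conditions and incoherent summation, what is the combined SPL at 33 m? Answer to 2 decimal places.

67.49 dB SPL

Combined at 2.9 m: 10·log₁₀(10^(85.4/10)+10^(85.8/10)) = 88.615 dB SPL.
Then apply −20·log₁₀(33/2.9) = -21.122 dB → 67.49 dB SPL.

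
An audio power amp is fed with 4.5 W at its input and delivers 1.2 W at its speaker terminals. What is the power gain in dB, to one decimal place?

-5.7 dB

Power is a power quantity, so gain = 10·log₁₀(P_out/P_in).
10·log₁₀(1.2/4.5) = 10·log₁₀(0.2667) = -5.7 dB.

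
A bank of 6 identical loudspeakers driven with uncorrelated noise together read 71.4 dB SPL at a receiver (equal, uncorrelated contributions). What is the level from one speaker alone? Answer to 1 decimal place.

63.6 dB SPL

6 equal incoherent sources add 10·log₁₀(6) = 7.78 dB over one source.
L_one = 71.4 − 7.78 = 63.6 dB SPL.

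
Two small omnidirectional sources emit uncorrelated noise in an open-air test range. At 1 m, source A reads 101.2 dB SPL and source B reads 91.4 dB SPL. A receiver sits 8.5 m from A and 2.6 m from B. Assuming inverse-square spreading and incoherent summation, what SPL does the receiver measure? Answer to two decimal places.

85.87 dB SPL

At the listener: L_A = 101.2 − 20·log₁₀(8.5) = 82.612 dB; L_B = 91.4 − 20·log₁₀(2.6) = 83.101 dB.
Combined: 10·log₁₀(10^(82.612/10)+10^(83.101/10)) = 85.87 dB SPL.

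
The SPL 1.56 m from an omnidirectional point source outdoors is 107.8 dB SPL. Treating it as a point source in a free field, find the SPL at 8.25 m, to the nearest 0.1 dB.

For a point source in a free field, ΔL = −20·log₁₀(d₂/d₁).
ΔL = −20·log₁₀(8.25/1.56) = -14.47 dB, so L₂ = 107.8 + (-14.47) = 93.3 dB SPL.

93.3 dB SPL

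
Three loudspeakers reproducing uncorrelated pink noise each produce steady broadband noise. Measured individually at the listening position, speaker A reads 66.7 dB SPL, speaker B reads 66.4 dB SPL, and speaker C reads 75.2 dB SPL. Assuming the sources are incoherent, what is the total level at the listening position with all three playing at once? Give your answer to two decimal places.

76.25 dB SPL

Uncorrelated sources add in intensity (power), not in dB.
L_total = 10·log₁₀(10^(66.7/10) + 10^(66.4/10) + 10^(75.2/10)) = 10·log₁₀(42160000) = 76.25 dB SPL.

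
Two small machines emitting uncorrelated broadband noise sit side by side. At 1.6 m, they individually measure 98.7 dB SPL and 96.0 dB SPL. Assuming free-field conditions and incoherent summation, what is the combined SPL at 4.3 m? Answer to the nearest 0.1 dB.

Combined at 1.6 m: 10·log₁₀(10^(98.7/10)+10^(96.0/10)) = 100.57 dB SPL.
Then apply −20·log₁₀(4.3/1.6) = -8.59 dB → 92.0 dB SPL.

92.0 dB SPL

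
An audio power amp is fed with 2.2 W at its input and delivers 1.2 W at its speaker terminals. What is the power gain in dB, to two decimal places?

Power is a power quantity, so gain = 10·log₁₀(P_out/P_in).
10·log₁₀(1.2/2.2) = 10·log₁₀(0.5455) = -2.63 dB.

-2.63 dB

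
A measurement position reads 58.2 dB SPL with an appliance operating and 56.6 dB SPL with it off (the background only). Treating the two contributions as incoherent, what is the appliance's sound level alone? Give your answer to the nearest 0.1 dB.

53.1 dB SPL

Remove the background by subtracting linear intensities:
L_src = 10·log₁₀(10^(58.2/10) − 10^(56.6/10)) = 10·log₁₀(203600) = 53.1 dB SPL.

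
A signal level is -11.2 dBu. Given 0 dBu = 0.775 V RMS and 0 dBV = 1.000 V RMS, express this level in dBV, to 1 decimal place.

The offset between the scales is 20·log₁₀(0.775/1.000) = −2.214 dB.
So dBV = -11.2 − 2.214 = -13.4 dBV.

-13.4 dBV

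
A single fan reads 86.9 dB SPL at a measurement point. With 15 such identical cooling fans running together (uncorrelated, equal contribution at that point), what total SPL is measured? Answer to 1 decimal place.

15 equal incoherent sources raise the level by 10·log₁₀(15) = 11.76 dB.
L_total = 86.9 + 11.76 = 98.7 dB SPL.

98.7 dB SPL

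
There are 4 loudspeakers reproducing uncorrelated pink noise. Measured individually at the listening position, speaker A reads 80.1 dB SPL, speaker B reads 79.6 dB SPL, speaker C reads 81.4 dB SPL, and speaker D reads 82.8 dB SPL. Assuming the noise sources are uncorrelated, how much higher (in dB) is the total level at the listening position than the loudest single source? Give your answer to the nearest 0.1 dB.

4.4 dB

Uncorrelated sources add in intensity (power), not in dB.
L_total = 10·log₁₀(10^(80.1/10) + 10^(79.6/10) + 10^(81.4/10) + 10^(82.8/10)) = 87.18 dB SPL.
Excess over the loudest (82.8 dB): 87.18 − 82.8 = 4.4 dB.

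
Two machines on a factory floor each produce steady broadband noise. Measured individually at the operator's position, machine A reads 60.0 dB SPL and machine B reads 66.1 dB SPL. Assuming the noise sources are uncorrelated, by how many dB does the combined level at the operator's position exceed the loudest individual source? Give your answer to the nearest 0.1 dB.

1.0 dB

Uncorrelated sources add in intensity (power), not in dB.
L_total = 10·log₁₀(10^(60.0/10) + 10^(66.1/10)) = 67.05 dB SPL.
Excess over the loudest (66.1 dB): 67.05 − 66.1 = 1.0 dB.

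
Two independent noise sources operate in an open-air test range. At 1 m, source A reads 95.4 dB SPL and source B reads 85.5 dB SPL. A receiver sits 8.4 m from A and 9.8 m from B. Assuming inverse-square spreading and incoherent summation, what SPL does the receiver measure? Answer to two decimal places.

77.23 dB SPL

At the listener: L_A = 95.4 − 20·log₁₀(8.4) = 76.914 dB; L_B = 85.5 − 20·log₁₀(9.8) = 65.675 dB.
Combined: 10·log₁₀(10^(76.914/10)+10^(65.675/10)) = 77.23 dB SPL.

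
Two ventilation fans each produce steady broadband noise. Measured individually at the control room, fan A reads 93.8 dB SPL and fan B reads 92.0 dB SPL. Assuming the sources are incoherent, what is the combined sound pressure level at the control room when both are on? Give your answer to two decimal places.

Uncorrelated sources add in intensity (power), not in dB.
L_total = 10·log₁₀(10^(93.8/10) + 10^(92.0/10)) = 10·log₁₀(3984000000) = 96.00 dB SPL.

96.00 dB SPL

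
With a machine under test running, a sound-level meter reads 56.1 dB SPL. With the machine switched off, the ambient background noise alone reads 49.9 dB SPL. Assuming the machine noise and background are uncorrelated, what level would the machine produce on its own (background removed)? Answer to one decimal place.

54.9 dB SPL

Remove the background by subtracting linear intensities:
L_src = 10·log₁₀(10^(56.1/10) − 10^(49.9/10)) = 10·log₁₀(309700) = 54.9 dB SPL.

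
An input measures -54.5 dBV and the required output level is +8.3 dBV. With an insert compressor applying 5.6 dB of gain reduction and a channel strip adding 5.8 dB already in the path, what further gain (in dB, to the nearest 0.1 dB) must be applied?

The required make-up gain is the shortfall in the dB sum.
G = +8.3 − (-54.5) + 5.6 − 5.8 = 62.6 dB.

62.6 dB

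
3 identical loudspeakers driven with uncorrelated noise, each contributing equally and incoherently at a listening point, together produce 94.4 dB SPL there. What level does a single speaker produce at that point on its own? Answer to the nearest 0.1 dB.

89.6 dB SPL

3 equal incoherent sources add 10·log₁₀(3) = 4.77 dB over one source.
L_one = 94.4 − 4.77 = 89.6 dB SPL.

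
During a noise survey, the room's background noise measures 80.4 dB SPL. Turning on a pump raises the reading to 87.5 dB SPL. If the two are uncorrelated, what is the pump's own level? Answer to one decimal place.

Subtract intensities: L_src = 10·log₁₀(10^(L_total/10) − 10^(L_bg/10)).
L_src = 10·log₁₀(10^(87.5/10) − 10^(80.4/10)) = 10·log₁₀(452700000) = 86.6 dB SPL.

86.6 dB SPL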